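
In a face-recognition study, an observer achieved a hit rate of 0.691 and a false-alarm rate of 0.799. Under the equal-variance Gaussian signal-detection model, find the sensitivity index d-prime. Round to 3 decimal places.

d-prime = -0.339

Φ⁻¹(H) = 0.4987
Φ⁻¹(FA) = 0.8381
d' = z(H) − z(FA) = 0.4987 − 0.8381 = -0.3394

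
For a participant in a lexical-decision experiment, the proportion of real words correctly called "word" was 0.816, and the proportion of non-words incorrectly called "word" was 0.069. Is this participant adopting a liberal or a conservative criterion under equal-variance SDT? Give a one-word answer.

z(H) = 0.900, z(FA) = -1.483
c = −½·(z(H) + z(FA)) = 0.2915
c > 0 → conservative criterion (biased toward responding “no”).

conservative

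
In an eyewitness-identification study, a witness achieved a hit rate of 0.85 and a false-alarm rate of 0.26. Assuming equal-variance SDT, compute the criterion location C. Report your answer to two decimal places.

C = -0.20

z(0.85) = 1.0364, z(0.26) = -0.6433
c = −½·[z(H) + z(FA)] = −0.5 × (1.0364 + (-0.6433)) = -0.19655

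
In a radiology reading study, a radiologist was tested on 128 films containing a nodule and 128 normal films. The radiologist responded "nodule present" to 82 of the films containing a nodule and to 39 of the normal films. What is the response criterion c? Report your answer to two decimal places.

c = 0.08

H = 82/128 = 0.6406
FA = 39/128 = 0.3047
Φ⁻¹(H) = Φ⁻¹(0.6406) = 0.360
Φ⁻¹(FA) = Φ⁻¹(0.3047) = -0.511
c = −½·[z(H) + z(FA)] = −0.5 × (0.360 + (-0.511)) = 0.0755
c > 0: the radiologist has a conservative response bias.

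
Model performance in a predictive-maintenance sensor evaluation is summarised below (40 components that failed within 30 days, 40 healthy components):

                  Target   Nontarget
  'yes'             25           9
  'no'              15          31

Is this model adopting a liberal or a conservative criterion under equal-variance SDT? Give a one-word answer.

z(H) = 0.319, z(FA) = -0.755
c = −½·(z(H) + z(FA)) = 0.218
c > 0 → conservative criterion (biased toward responding “no”).

conservative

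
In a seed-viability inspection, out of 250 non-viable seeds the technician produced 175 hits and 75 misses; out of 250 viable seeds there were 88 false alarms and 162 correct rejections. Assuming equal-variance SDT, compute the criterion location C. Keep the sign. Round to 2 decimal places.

C = -0.07

H = 175/250 = 0.7000
FA = 88/250 = 0.3520
z(H) = z(0.7000) = 0.524
z(FA) = z(0.3520) = -0.380
c = −½·[z(H) + z(FA)] = −0.5 × (0.524 + (-0.380)) = -0.072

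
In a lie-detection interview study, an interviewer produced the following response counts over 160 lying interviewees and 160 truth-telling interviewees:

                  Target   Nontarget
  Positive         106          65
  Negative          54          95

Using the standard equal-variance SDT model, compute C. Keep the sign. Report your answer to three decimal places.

C = -0.091

H = 106/160 = 0.6625
FA = 65/160 = 0.4062
z(0.6625) = 0.4193, z(0.4062) = -0.2373
c = −½·[z(H) + z(FA)] = −0.5 × (0.4193 + (-0.2373)) = -0.0910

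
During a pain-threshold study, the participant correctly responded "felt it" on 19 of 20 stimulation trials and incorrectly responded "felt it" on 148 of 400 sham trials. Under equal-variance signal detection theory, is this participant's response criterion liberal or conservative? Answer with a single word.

z(H) = 1.645, z(FA) = -0.332
c = −½·(z(H) + z(FA)) = -0.6565
c < 0 → liberal criterion (biased toward responding “yes”).

liberal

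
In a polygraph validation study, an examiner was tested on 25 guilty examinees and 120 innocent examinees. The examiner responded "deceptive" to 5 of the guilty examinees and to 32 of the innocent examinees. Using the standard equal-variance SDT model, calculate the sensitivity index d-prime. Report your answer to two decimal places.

H = 5/25 = 0.2000
FA = 32/120 = 0.2667
Φ⁻¹(H) = -0.8416
Φ⁻¹(FA) = -0.6228
d' = z(H) − z(FA) = -0.8416 − (-0.6228) = -0.2188

d-prime = -0.22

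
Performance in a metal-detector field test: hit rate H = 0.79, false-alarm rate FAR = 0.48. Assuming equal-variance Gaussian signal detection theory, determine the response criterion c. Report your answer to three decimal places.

z(0.79) = 0.8064, z(0.48) = -0.0502
c = −½·[z(H) + z(FA)] = −0.5 × (0.8064 + (-0.0502)) = -0.3781
c < 0: the operator has a liberal response bias.

c = -0.378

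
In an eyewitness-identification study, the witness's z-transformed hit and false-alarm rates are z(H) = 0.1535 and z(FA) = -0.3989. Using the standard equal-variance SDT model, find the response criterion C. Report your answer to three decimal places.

C = 0.123

c = −½·[z(H) + z(FA)] = −½·(0.1535 + (-0.3989)) = 0.1227
c > 0: the witness has a conservative response bias.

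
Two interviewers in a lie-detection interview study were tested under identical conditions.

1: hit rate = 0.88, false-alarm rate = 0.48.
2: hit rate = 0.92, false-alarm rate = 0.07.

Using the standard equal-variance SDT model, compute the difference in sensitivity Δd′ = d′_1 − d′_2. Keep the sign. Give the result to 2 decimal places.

Δd′ = -1.66

1: z(0.88) = 1.175, z(0.48) = -0.050, d' = 1.225
2: z(0.92) = 1.405, z(0.07) = -1.476, d' = 2.881
Δd' = d'_1 − d'_2 = 1.225 − 2.881 = -1.656
2 has the higher sensitivity.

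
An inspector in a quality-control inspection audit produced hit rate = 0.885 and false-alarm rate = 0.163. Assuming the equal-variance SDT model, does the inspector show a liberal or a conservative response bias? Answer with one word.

liberal

z(H) = 1.200, z(FA) = -0.982
c = −½·(z(H) + z(FA)) = -0.109
c < 0 → liberal criterion (biased toward responding “yes”).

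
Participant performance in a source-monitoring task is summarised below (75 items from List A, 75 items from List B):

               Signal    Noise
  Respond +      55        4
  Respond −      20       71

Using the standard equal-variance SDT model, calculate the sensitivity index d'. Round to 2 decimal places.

d' = 2.24

H = 55/75 = 0.7333
FA = 4/75 = 0.0533
z(H) = z(0.7333) = 0.6228
z(FA) = z(0.0533) = -1.6137
d' = z(H) − z(FA) = 0.6228 − (-1.6137) = 2.2365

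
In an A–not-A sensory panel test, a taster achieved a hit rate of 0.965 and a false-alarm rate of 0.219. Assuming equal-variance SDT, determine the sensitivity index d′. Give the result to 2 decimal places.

d′ = 2.59

Φ⁻¹(H) = Φ⁻¹(0.965) = 1.812
Φ⁻¹(FA) = Φ⁻¹(0.219) = -0.776
d' = z(H) − z(FA) = 1.812 − (-0.776) = 2.588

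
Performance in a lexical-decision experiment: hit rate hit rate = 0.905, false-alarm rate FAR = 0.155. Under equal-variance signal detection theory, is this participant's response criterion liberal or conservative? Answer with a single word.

liberal

z(H) = 1.311, z(FA) = -1.015
c = −½·(z(H) + z(FA)) = -0.148
c < 0 → liberal criterion (biased toward responding “yes”).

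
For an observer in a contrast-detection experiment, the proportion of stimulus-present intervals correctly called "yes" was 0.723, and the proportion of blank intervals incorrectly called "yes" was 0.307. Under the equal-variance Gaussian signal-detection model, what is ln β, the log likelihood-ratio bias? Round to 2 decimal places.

ln β = -0.05

z(H) = 0.592
z(FA) = -0.504
ln β = −½·[z(H)² − z(FA)²] = −0.5 × (0.350 − 0.254) = -0.048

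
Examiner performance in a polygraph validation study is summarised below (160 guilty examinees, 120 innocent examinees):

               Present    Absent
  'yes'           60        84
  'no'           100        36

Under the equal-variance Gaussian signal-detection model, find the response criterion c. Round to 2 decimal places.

c = -0.10

H = 60/160 = 0.3750
FA = 84/120 = 0.7000
z(0.3750) = -0.3186, z(0.7000) = 0.5244
c = −½·[z(H) + z(FA)] = −0.5 × (-0.3186 + 0.5244) = -0.1029
c < 0: the examiner has a liberal response bias.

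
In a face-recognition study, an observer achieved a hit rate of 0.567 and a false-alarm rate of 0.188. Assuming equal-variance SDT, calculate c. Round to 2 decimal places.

c = 0.36

Φ⁻¹(H) = 0.169
Φ⁻¹(FA) = -0.885
c = −½·[z(H) + z(FA)] = −0.5 × (0.169 + (-0.885)) = 0.358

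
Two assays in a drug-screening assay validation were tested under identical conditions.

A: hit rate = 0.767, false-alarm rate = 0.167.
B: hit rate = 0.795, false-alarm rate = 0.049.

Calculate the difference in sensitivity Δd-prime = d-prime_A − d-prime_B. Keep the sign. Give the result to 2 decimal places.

Δd-prime = -0.78

A: z(0.767) = 0.729, z(0.167) = -0.966, d' = 1.695
B: z(0.795) = 0.824, z(0.049) = -1.655, d' = 2.479
Δd' = d'_A − d'_B = 1.695 − 2.479 = -0.784
B has the higher sensitivity.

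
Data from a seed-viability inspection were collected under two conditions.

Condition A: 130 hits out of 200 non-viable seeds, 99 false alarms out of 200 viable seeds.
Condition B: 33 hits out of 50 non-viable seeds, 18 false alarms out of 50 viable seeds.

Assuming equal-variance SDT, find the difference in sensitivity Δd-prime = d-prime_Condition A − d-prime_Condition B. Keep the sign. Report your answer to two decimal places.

Condition A: z(0.6500) = 0.385, z(0.4950) = -0.013, d' = 0.398
Condition B: z(0.6600) = 0.412, z(0.3600) = -0.358, d' = 0.770
Δd' = d'_Condition A − d'_Condition B = 0.398 − 0.770 = -0.372
Condition B has the higher sensitivity.

Δd-prime = -0.37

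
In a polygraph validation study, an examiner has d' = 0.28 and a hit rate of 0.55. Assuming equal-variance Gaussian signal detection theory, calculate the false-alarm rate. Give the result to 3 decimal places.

z(hit rate) = z(0.55) = 0.1257
z(FA) = z(H) − d' = 0.1257 − 0.28 = -0.1543
false-alarm rate = Φ(-0.1543) = 0.4387

false-alarm rate = 0.439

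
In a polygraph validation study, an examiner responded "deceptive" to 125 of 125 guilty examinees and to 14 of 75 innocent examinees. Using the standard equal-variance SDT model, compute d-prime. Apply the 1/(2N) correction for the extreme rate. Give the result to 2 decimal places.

d-prime = 3.54

The hit rate is 125/125 = 1, so apply the 1/(2N) correction: H → 1 − 1/(2·125) = 0.99600.
z(H) = z(0.99600) = 2.652
z(FA) = z(0.18667) = -0.890
d' = 2.652 − (-0.890) = 3.542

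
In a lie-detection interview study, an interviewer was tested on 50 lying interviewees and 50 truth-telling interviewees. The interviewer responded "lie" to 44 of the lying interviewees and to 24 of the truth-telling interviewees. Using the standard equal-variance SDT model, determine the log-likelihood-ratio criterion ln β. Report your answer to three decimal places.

H = 44/50 = 0.8800
FA = 24/50 = 0.4800
z(H) = 1.1750
z(FA) = -0.0502
ln β = −½·[z(H)² − z(FA)²] = −0.5 × (1.3806 − 0.0025) = -0.68905

ln β = -0.689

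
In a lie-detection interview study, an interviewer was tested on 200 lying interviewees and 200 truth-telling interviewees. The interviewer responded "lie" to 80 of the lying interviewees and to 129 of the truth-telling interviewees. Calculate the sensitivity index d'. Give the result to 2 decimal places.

d' = -0.63

H = 80/200 = 0.4000
FA = 129/200 = 0.6450
z(0.4000) = -0.253, z(0.6450) = 0.372
d' = z(H) − z(FA) = -0.253 − 0.372 = -0.625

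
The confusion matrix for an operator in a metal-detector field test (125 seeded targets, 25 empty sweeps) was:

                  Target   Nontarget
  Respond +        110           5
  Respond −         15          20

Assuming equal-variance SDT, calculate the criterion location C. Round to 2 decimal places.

H = 110/125 = 0.8800
FA = 5/25 = 0.2000
Φ⁻¹(H) = 1.1750
Φ⁻¹(FA) = -0.8416
c = −½·[z(H) + z(FA)] = −0.5 × (1.1750 + (-0.8416)) = -0.1667

C = -0.17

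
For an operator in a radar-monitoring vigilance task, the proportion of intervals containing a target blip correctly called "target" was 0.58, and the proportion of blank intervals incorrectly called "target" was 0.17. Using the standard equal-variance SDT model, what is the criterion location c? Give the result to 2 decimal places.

c = 0.38

z(0.58) = 0.202, z(0.17) = -0.954
c = −½·[z(H) + z(FA)] = −0.5 × (0.202 + (-0.954)) = 0.376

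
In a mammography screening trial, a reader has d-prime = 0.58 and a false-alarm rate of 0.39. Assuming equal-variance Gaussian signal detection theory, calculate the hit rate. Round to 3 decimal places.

z(false-alarm rate) = z(0.39) = -0.2793
z(H) = z(FA) + d' = -0.2793 + 0.58 = 0.3007
hit rate = Φ(0.3007) = 0.6182

hit rate = 0.618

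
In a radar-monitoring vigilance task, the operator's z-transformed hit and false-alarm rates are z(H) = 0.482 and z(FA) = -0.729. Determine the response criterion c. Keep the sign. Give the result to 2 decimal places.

c = 0.12

c = −½·[z(H) + z(FA)] = −½·(0.482 + (-0.729)) = 0.1235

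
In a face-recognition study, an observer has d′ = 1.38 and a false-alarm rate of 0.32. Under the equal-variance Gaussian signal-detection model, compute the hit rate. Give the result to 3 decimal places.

z(false-alarm rate) = z(0.32) = -0.4677
z(H) = z(FA) + d' = -0.4677 + 1.38 = 0.9123
hit rate = Φ(0.9123) = 0.8192

hit rate = 0.819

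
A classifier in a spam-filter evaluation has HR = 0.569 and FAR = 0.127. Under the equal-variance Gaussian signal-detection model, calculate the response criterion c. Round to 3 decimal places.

z(0.569) = 0.1738, z(0.127) = -1.1407
c = −½·[z(H) + z(FA)] = −0.5 × (0.1738 + (-1.1407)) = 0.48345

c = 0.483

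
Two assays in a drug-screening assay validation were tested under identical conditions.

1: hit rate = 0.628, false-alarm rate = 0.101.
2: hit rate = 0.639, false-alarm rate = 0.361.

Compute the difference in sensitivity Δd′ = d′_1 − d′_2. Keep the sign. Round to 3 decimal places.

Δd′ = 0.891

1: z(0.628) = 0.3266, z(0.101) = -1.2759, d' = 1.6025
2: z(0.639) = 0.3558, z(0.361) = -0.3558, d' = 0.7116
Δd' = d'_1 − d'_2 = 1.6025 − 0.7116 = 0.8909
1 has the higher sensitivity.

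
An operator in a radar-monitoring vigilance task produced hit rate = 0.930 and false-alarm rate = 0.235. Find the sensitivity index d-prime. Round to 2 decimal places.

d-prime = 2.20

Φ⁻¹(0.930) = 1.4758, Φ⁻¹(0.235) = -0.7225
d' = z(H) − z(FA) = 1.4758 − (-0.7225) = 2.1983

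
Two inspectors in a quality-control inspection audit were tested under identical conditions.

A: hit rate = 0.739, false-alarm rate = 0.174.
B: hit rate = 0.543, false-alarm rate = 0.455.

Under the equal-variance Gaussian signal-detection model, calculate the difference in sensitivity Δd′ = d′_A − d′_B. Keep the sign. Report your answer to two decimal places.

Δd′ = 1.36

A: z(0.739) = 0.640, z(0.174) = -0.938, d' = 1.578
B: z(0.543) = 0.108, z(0.455) = -0.113, d' = 0.221
Δd' = d'_A − d'_B = 1.578 − 0.221 = 1.357
A has the higher sensitivity.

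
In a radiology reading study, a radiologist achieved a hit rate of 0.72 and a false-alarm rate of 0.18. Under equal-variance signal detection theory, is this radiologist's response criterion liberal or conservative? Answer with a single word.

conservative

z(H) = 0.583, z(FA) = -0.915
c = −½·(z(H) + z(FA)) = 0.166
c > 0 → conservative criterion (biased toward responding “no”).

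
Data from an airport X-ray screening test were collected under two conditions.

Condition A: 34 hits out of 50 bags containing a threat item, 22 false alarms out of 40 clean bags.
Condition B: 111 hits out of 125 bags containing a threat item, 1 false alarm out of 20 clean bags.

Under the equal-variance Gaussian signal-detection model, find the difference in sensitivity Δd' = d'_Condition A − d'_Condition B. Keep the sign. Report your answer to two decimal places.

Δd' = -2.52

Condition A: z(0.6800) = 0.468, z(0.5500) = 0.126, d' = 0.342
Condition B: z(0.8880) = 1.216, z(0.0500) = -1.645, d' = 2.861
Δd' = d'_Condition A − d'_Condition B = 0.342 − 2.861 = -2.519
Condition B has the higher sensitivity.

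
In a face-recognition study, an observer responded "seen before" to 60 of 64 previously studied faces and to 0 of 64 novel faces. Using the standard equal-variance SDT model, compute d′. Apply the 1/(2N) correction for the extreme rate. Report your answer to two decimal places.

d′ = 3.95

The false-alarm rate is 0/64 = 0, so apply the 1/(2N) correction: FA → 1/(2·64) = 0.00781.
z(H) = z(0.93750) = 1.534
z(FA) = z(0.00781) = -2.418
d' = 1.534 − (-2.418) = 3.952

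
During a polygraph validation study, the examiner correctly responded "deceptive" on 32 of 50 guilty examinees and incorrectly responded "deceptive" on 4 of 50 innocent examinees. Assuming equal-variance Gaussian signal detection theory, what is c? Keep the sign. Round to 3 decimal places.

c = 0.523

H = 32/50 = 0.6400
FA = 4/50 = 0.0800
Φ⁻¹(H) = 0.3585
Φ⁻¹(FA) = -1.4051
c = −½·[z(H) + z(FA)] = −0.5 × (0.3585 + (-1.4051)) = 0.5233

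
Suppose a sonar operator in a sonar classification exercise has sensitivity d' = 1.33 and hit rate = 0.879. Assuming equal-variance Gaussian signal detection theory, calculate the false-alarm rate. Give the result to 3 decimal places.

z(hit rate) = z(0.879) = 1.1700
z(FA) = z(H) − d' = 1.1700 − 1.33 = -0.1600
false-alarm rate = Φ(-0.1600) = 0.4364

false-alarm rate = 0.436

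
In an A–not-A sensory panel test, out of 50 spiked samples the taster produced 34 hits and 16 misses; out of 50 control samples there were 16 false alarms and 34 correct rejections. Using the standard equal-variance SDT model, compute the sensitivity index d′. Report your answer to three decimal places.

H = 34/50 = 0.6800
FA = 16/50 = 0.3200
z(H) = 0.4677
z(FA) = -0.4677
d' = z(H) − z(FA) = 0.4677 − (-0.4677) = 0.9354

d′ = 0.935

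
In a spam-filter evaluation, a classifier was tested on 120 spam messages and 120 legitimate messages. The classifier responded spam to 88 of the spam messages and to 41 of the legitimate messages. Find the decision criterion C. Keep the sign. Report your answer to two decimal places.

H = 88/120 = 0.7333
FA = 41/120 = 0.3417
z(H) = z(0.7333) = 0.6228
z(FA) = z(0.3417) = -0.4078
c = −½·[z(H) + z(FA)] = −0.5 × (0.6228 + (-0.4078)) = -0.1075
c < 0: the classifier has a liberal response bias.

C = -0.11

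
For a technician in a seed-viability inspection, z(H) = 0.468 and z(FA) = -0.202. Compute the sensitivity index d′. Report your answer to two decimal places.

d′ = 0.67

d' = z(H) − z(FA) = 0.468 − (-0.202) = 0.670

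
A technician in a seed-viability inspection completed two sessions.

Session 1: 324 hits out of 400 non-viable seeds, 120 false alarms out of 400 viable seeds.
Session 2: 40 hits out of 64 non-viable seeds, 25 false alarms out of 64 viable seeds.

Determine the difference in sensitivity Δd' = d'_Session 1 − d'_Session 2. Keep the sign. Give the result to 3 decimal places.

Session 1: z(0.8100) = 0.8779, z(0.3000) = -0.5244, d' = 1.4023
Session 2: z(0.6250) = 0.3186, z(0.3906) = -0.2778, d' = 0.5964
Δd' = d'_Session 1 − d'_Session 2 = 1.4023 − 0.5964 = 0.8059
Session 1 has the higher sensitivity.

Δd' = 0.806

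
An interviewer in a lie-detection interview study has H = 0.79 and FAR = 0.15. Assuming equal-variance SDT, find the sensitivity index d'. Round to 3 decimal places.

d' = 1.843

Φ⁻¹(0.79) = 0.8064, Φ⁻¹(0.15) = -1.0364
d' = z(H) − z(FA) = 0.8064 − (-1.0364) = 1.8428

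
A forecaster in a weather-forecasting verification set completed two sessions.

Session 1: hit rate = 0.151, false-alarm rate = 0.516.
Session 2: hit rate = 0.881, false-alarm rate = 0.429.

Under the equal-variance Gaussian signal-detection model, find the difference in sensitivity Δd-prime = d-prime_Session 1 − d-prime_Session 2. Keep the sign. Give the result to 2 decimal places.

Δd-prime = -2.43

Session 1: z(0.151) = -1.032, z(0.516) = 0.040, d' = -1.072
Session 2: z(0.881) = 1.180, z(0.429) = -0.179, d' = 1.359
Δd' = d'_Session 1 − d'_Session 2 = -1.072 − 1.359 = -2.431
Session 2 has the higher sensitivity.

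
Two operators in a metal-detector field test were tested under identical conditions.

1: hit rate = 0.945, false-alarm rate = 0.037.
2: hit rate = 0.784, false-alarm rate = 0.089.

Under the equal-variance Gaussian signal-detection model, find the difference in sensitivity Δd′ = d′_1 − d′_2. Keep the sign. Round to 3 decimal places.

1: z(0.945) = 1.5982, z(0.037) = -1.7866, d' = 3.3848
2: z(0.784) = 0.7858, z(0.089) = -1.3469, d' = 2.1327
Δd' = d'_1 − d'_2 = 3.3848 − 2.1327 = 1.2521
1 has the higher sensitivity.

Δd′ = 1.252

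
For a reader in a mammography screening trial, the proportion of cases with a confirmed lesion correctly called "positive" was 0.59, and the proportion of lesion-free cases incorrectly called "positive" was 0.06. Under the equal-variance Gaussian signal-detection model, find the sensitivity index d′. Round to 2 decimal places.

d′ = 1.78

z(H) = 0.2275
z(FA) = -1.5548
d' = z(H) − z(FA) = 0.2275 − (-1.5548) = 1.7823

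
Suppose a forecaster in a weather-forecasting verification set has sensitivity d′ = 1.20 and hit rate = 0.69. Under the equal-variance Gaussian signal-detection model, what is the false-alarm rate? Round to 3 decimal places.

z(hit rate) = z(0.69) = 0.4959
z(FA) = z(H) − d' = 0.4959 − 1.20 = -0.7041
false-alarm rate = Φ(-0.7041) = 0.2407

false-alarm rate = 0.241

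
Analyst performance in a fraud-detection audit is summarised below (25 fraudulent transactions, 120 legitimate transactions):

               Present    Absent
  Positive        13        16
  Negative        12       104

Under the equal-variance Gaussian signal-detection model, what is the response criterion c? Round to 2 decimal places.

H = 13/25 = 0.5200
FA = 16/120 = 0.1333
z(H) = z(0.5200) = 0.0502
z(FA) = z(0.1333) = -1.1109
c = −½·[z(H) + z(FA)] = −0.5 × (0.0502 + (-1.1109)) = 0.53035

c = 0.53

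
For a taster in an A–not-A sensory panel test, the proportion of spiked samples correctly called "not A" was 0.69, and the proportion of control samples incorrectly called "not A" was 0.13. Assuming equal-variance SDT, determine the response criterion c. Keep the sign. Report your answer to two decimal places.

z(0.69) = 0.496, z(0.13) = -1.126
c = −½·[z(H) + z(FA)] = −0.5 × (0.496 + (-1.126)) = 0.315

c = 0.32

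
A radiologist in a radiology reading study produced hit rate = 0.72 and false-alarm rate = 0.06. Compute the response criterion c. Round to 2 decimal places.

c = 0.49

z(H) = 0.5828
z(FA) = -1.5548
c = −½·[z(H) + z(FA)] = −0.5 × (0.5828 + (-1.5548)) = 0.4860
c > 0: the radiologist has a conservative response bias.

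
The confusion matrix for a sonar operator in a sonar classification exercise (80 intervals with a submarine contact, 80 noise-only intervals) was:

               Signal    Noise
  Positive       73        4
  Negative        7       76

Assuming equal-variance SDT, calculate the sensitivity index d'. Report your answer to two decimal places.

H = 73/80 = 0.9125
FA = 4/80 = 0.0500
Φ⁻¹(H) = Φ⁻¹(0.9125) = 1.356
Φ⁻¹(FA) = Φ⁻¹(0.0500) = -1.645
d' = z(H) − z(FA) = 1.356 − (-1.645) = 3.001

d' = 3.00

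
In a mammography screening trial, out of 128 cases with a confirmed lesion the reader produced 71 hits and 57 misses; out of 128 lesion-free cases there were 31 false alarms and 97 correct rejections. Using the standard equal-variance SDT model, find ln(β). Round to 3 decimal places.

H = 71/128 = 0.5547
FA = 31/128 = 0.2422
Φ⁻¹(H) = 0.1375
Φ⁻¹(FA) = -0.6992
ln β = −½·[z(H)² − z(FA)²] = −0.5 × (0.0189 − 0.4889) = 0.2350

ln β = 0.235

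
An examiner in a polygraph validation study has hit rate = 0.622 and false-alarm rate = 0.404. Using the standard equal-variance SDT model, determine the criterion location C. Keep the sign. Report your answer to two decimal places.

C = -0.03

z(H) = 0.311
z(FA) = -0.243
c = −½·[z(H) + z(FA)] = −0.5 × (0.311 + (-0.243)) = -0.034
c < 0: the examiner has a liberal response bias.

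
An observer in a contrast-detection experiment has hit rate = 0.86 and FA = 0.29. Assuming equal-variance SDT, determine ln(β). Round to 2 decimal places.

ln β = -0.43

Φ⁻¹(H) = Φ⁻¹(0.86) = 1.080
Φ⁻¹(FA) = Φ⁻¹(0.29) = -0.553
ln β = −½·[z(H)² − z(FA)²] = −0.5 × (1.166 − 0.306) = -0.430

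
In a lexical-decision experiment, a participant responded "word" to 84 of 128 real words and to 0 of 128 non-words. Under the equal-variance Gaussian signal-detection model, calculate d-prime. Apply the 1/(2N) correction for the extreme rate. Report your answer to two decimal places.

The false-alarm rate is 0/128 = 0, so apply the 1/(2N) correction: FA → 1/(2·128) = 0.00391.
z(H) = z(0.65625) = 0.402
z(FA) = z(0.00391) = -2.660
d' = 0.402 − (-2.660) = 3.062

d-prime = 3.06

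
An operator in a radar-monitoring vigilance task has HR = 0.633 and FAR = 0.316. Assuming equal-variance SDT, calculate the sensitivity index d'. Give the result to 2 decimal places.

d' = 0.82

Φ⁻¹(H) = 0.3398
Φ⁻¹(FA) = -0.4789
d' = z(H) − z(FA) = 0.3398 − (-0.4789) = 0.8187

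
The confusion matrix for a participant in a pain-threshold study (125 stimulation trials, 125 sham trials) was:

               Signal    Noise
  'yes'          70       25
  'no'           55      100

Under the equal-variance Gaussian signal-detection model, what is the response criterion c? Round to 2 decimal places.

H = 70/125 = 0.5600
FA = 25/125 = 0.2000
z(H) = z(0.5600) = 0.151
z(FA) = z(0.2000) = -0.842
c = −½·[z(H) + z(FA)] = −0.5 × (0.151 + (-0.842)) = 0.3455
c > 0: the participant has a conservative response bias.

c = 0.35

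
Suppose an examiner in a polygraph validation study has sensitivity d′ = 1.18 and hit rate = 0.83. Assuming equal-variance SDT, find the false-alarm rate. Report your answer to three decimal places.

z(hit rate) = z(0.83) = 0.9542
z(FA) = z(H) − d' = 0.9542 − 1.18 = -0.2258
false-alarm rate = Φ(-0.2258) = 0.4107

false-alarm rate = 0.411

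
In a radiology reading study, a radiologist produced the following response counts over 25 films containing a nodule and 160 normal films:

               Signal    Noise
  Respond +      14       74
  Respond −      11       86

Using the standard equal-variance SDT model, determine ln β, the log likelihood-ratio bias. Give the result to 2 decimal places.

ln β = -0.01

H = 14/25 = 0.5600
FA = 74/160 = 0.4625
z(H) = z(0.5600) = 0.151
z(FA) = z(0.4625) = -0.094
ln β = −½·[z(H)² − z(FA)²] = −0.5 × (0.023 − 0.009) = -0.007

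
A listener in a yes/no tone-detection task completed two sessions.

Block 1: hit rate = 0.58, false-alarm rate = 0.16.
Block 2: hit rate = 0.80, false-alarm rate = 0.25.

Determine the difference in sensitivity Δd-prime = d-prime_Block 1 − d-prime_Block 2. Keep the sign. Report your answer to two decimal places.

Δd-prime = -0.32

Block 1: z(0.58) = 0.202, z(0.16) = -0.994, d' = 1.196
Block 2: z(0.80) = 0.842, z(0.25) = -0.674, d' = 1.516
Δd' = d'_Block 1 − d'_Block 2 = 1.196 − 1.516 = -0.320
Block 2 has the higher sensitivity.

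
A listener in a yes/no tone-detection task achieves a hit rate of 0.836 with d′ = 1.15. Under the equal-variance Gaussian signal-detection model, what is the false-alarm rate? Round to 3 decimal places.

z(hit rate) = z(0.836) = 0.9782
z(FA) = z(H) − d' = 0.9782 − 1.15 = -0.1718
false-alarm rate = Φ(-0.1718) = 0.4318

false-alarm rate = 0.432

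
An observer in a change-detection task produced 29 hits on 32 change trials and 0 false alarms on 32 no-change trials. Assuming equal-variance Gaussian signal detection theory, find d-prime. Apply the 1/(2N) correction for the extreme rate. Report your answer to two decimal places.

d-prime = 3.47

The false-alarm rate is 0/32 = 0, so apply the 1/(2N) correction: FA → 1/(2·32) = 0.01562.
z(H) = z(0.90625) = 1.318
z(FA) = z(0.01562) = -2.154
d' = 1.318 − (-2.154) = 3.472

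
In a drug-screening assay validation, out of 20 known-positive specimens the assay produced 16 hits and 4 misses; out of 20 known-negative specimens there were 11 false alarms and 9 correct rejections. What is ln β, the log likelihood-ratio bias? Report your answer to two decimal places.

H = 16/20 = 0.8000
FA = 11/20 = 0.5500
Φ⁻¹(H) = Φ⁻¹(0.8000) = 0.842
Φ⁻¹(FA) = Φ⁻¹(0.5500) = 0.126
ln β = −½·[z(H)² − z(FA)²] = −0.5 × (0.709 − 0.016) = -0.3465

ln β = -0.35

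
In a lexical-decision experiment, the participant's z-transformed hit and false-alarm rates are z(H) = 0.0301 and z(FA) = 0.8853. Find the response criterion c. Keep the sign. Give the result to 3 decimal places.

c = -0.458

c = −½·[z(H) + z(FA)] = −½·(0.0301 + 0.8853) = -0.4577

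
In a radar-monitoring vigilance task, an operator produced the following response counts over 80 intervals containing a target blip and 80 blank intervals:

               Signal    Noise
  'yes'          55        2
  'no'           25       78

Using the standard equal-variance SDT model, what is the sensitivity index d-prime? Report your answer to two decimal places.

H = 55/80 = 0.6875
FA = 2/80 = 0.0250
z(H) = 0.489
z(FA) = -1.960
d' = z(H) − z(FA) = 0.489 − (-1.960) = 2.449

d-prime = 2.45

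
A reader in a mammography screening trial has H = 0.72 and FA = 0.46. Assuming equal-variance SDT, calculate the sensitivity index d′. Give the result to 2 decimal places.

d′ = 0.68

z(0.72) = 0.583, z(0.46) = -0.100
d' = z(H) − z(FA) = 0.583 − (-0.100) = 0.683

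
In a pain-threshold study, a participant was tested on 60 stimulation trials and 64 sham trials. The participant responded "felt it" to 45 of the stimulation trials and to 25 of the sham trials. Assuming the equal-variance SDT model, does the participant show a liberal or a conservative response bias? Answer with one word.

z(H) = 0.674, z(FA) = -0.278
c = −½·(z(H) + z(FA)) = -0.198
c < 0 → liberal criterion (biased toward responding “yes”).

liberal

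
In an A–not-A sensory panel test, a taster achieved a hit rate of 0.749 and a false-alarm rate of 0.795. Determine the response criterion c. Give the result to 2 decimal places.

c = -0.75

z(H) = 0.6713
z(FA) = 0.8239
c = −½·[z(H) + z(FA)] = −0.5 × (0.6713 + 0.8239) = -0.7476
c < 0: the taster has a liberal response bias.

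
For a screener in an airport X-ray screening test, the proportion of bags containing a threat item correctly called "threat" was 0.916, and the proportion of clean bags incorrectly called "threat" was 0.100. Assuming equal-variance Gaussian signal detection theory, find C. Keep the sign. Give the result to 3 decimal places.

C = -0.049

z(H) = z(0.916) = 1.3787
z(FA) = z(0.100) = -1.2816
c = −½·[z(H) + z(FA)] = −0.5 × (1.3787 + (-1.2816)) = -0.04855
c < 0: the screener has a liberal response bias.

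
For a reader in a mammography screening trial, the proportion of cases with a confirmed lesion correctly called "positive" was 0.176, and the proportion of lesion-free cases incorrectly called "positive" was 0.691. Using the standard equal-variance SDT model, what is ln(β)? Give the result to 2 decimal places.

z(0.176) = -0.931, z(0.691) = 0.499
ln β = −½·[z(H)² − z(FA)²] = −0.5 × (0.867 − 0.249) = -0.309

ln β = -0.31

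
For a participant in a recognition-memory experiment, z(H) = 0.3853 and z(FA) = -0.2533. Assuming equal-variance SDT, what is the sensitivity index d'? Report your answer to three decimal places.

d' = z(H) − z(FA) = 0.3853 − (-0.2533) = 0.6386

d' = 0.639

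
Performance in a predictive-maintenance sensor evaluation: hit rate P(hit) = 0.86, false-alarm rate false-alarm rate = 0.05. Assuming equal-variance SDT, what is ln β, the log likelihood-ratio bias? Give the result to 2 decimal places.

ln β = 0.77

Φ⁻¹(H) = Φ⁻¹(0.86) = 1.080
Φ⁻¹(FA) = Φ⁻¹(0.05) = -1.645
ln β = −½·[z(H)² − z(FA)²] = −0.5 × (1.166 − 2.706) = 0.770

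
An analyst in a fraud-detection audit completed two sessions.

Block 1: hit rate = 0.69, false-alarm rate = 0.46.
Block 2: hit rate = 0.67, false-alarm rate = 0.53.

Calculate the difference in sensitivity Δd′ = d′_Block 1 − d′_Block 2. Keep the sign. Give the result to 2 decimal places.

Δd′ = 0.23

Block 1: z(0.69) = 0.496, z(0.46) = -0.100, d' = 0.596
Block 2: z(0.67) = 0.440, z(0.53) = 0.075, d' = 0.365
Δd' = d'_Block 1 − d'_Block 2 = 0.596 − 0.365 = 0.231
Block 1 has the higher sensitivity.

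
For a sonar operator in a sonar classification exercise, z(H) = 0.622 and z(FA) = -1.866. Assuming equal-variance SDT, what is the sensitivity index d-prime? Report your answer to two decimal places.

d-prime = 2.49

d' = z(H) − z(FA) = 0.622 − (-1.866) = 2.488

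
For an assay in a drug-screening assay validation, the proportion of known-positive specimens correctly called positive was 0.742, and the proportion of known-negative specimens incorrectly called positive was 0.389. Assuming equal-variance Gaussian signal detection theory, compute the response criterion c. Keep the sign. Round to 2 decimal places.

Φ⁻¹(H) = 0.650
Φ⁻¹(FA) = -0.282
c = −½·[z(H) + z(FA)] = −0.5 × (0.650 + (-0.282)) = -0.184
c < 0: the assay has a liberal response bias.

c = -0.18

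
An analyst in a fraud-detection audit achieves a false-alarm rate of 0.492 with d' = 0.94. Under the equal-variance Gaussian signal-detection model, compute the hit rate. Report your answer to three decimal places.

hit rate = 0.821

z(false-alarm rate) = z(0.492) = -0.0201
z(H) = z(FA) + d' = -0.0201 + 0.94 = 0.9199
hit rate = Φ(0.9199) = 0.8212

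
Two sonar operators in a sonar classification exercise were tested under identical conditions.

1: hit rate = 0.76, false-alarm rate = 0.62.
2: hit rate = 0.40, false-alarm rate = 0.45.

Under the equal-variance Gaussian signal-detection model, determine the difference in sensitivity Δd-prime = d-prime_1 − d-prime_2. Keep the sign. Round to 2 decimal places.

Δd-prime = 0.53

1: z(0.76) = 0.706, z(0.62) = 0.305, d' = 0.401
2: z(0.40) = -0.253, z(0.45) = -0.126, d' = -0.127
Δd' = d'_1 − d'_2 = 0.401 − (-0.127) = 0.528
1 has the higher sensitivity.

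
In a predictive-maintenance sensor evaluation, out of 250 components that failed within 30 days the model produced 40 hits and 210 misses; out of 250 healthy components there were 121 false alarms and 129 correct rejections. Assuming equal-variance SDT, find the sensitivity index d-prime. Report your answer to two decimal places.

H = 40/250 = 0.1600
FA = 121/250 = 0.4840
z(0.1600) = -0.9945, z(0.4840) = -0.0401
d' = z(H) − z(FA) = -0.9945 − (-0.0401) = -0.9544

d-prime = -0.95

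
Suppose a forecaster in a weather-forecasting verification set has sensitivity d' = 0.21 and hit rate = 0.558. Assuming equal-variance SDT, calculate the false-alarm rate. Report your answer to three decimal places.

z(hit rate) = z(0.558) = 0.1459
z(FA) = z(H) − d' = 0.1459 − 0.21 = -0.0641
false-alarm rate = Φ(-0.0641) = 0.4744

false-alarm rate = 0.474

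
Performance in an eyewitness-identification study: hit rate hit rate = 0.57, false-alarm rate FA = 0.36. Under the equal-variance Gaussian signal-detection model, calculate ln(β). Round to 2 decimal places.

ln β = 0.05

Φ⁻¹(0.57) = 0.176, Φ⁻¹(0.36) = -0.358
ln β = −½·[z(H)² − z(FA)²] = −0.5 × (0.031 − 0.128) = 0.0485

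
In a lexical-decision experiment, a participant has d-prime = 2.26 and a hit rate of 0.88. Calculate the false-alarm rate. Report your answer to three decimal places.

z(hit rate) = z(0.88) = 1.1750
z(FA) = z(H) − d' = 1.1750 − 2.26 = -1.0850
false-alarm rate = Φ(-1.0850) = 0.1390

false-alarm rate = 0.139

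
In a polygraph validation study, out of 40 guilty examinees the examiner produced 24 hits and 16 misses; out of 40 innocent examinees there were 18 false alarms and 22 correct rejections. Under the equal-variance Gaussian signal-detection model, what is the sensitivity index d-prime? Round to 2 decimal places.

d-prime = 0.38

H = 24/40 = 0.6000
FA = 18/40 = 0.4500
z(H) = 0.2533
z(FA) = -0.1257
d' = z(H) − z(FA) = 0.2533 − (-0.1257) = 0.3790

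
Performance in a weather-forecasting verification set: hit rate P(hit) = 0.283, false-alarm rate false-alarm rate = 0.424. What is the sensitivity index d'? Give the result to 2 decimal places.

z(H) = z(0.283) = -0.5740
z(FA) = z(0.424) = -0.1917
d' = z(H) − z(FA) = -0.5740 − (-0.1917) = -0.3823

d' = -0.38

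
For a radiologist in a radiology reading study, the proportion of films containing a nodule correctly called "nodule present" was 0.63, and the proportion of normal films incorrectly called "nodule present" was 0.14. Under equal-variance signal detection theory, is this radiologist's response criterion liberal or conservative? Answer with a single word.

conservative

z(H) = 0.332, z(FA) = -1.080
c = −½·(z(H) + z(FA)) = 0.374
c > 0 → conservative criterion (biased toward responding “no”).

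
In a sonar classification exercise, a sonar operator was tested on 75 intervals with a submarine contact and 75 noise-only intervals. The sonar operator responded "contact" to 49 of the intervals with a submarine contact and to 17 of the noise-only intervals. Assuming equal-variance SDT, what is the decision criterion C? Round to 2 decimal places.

C = 0.18

H = 49/75 = 0.6533
FA = 17/75 = 0.2267
Φ⁻¹(0.6533) = 0.394, Φ⁻¹(0.2267) = -0.750
c = −½·[z(H) + z(FA)] = −0.5 × (0.394 + (-0.750)) = 0.178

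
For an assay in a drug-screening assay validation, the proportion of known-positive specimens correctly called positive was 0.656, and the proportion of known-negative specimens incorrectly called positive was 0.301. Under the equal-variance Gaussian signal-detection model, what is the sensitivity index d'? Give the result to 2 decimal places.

d' = 0.92

Φ⁻¹(0.656) = 0.4016, Φ⁻¹(0.301) = -0.5215
d' = z(H) − z(FA) = 0.4016 − (-0.5215) = 0.9231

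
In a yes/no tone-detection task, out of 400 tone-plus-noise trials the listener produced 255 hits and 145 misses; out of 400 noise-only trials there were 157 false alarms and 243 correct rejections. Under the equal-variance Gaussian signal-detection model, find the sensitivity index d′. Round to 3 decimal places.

d′ = 0.625

H = 255/400 = 0.6375
FA = 157/400 = 0.3925
Φ⁻¹(H) = 0.3518
Φ⁻¹(FA) = -0.2728
d' = z(H) − z(FA) = 0.3518 − (-0.2728) = 0.6246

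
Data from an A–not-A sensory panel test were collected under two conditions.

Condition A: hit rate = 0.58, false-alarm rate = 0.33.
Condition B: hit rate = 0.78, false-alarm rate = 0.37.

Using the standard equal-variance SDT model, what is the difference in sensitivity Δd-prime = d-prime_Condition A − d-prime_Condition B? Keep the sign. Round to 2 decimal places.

Δd-prime = -0.46

Condition A: z(0.58) = 0.202, z(0.33) = -0.440, d' = 0.642
Condition B: z(0.78) = 0.772, z(0.37) = -0.332, d' = 1.104
Δd' = d'_Condition A − d'_Condition B = 0.642 − 1.104 = -0.462
Condition B has the higher sensitivity.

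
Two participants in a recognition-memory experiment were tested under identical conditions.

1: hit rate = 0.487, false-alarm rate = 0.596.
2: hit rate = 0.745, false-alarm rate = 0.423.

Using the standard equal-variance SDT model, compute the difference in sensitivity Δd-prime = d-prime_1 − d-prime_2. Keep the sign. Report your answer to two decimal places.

1: z(0.487) = -0.033, z(0.596) = 0.243, d' = -0.276
2: z(0.745) = 0.659, z(0.423) = -0.194, d' = 0.853
Δd' = d'_1 − d'_2 = -0.276 − 0.853 = -1.129
2 has the higher sensitivity.

Δd-prime = -1.13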